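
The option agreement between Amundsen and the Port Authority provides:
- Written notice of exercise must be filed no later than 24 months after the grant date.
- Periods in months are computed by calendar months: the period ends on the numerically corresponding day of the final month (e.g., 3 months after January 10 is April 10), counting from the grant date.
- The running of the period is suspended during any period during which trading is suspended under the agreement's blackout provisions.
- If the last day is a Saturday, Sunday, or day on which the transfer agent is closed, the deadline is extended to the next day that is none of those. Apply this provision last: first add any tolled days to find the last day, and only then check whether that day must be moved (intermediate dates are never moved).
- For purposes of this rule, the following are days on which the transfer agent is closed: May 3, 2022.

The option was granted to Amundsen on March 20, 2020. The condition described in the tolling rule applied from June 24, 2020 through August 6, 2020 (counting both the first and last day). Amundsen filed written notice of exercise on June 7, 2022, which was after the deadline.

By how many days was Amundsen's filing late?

34 days

24 months after March 20, 2020 is March 20, 2022.
From June 24, 2020 through August 6, 2020 inclusive is 44 days; tolling adds 44 days: March 20, 2022 + 44 days = May 3, 2022.
May 3, 2022 is a listed holiday. The next qualifying day is May 4, 2022.
The deadline is May 4, 2022; from May 4, 2022 to June 7, 2022 is 34 days.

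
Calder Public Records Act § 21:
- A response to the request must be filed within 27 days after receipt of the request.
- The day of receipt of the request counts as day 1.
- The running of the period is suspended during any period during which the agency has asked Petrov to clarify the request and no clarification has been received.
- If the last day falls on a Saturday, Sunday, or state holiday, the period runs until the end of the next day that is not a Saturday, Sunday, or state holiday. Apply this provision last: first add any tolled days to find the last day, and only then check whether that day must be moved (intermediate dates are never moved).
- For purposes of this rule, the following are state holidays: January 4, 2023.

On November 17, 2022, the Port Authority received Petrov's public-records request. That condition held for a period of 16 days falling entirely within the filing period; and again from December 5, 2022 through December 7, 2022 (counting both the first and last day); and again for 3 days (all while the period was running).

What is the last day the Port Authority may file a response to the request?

Counting November 17, 2022 as day 1, day 27 is December 13, 2022.
Tolling adds 16 days: December 13, 2022 + 16 days = December 29, 2022.
From December 5, 2022 through December 7, 2022 inclusive is 3 days; tolling adds 3 days: December 29, 2022 + 3 days = January 1, 2023.
Tolling adds 3 days: January 1, 2023 + 3 days = January 4, 2023.
January 4, 2023 is a listed holiday. The next qualifying day is January 5, 2023.

January 5, 2023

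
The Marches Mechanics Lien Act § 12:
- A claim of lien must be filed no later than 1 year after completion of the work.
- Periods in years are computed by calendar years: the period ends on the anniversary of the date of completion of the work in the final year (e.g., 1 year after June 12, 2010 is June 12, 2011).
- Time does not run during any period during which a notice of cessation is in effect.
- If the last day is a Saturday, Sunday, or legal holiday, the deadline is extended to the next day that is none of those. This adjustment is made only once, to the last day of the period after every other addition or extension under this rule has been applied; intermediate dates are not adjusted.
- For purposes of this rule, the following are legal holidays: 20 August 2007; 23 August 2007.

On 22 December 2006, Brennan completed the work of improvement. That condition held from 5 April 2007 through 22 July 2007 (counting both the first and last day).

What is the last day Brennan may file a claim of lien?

1 year after 22 December 2006 is December 22, 2007.
From April 5, 2007 through July 22, 2007 inclusive is 109 days; tolling adds 109 days: December 22, 2007 + 109 days = April 9, 2008.
April 9, 2008 is a Wednesday and not a legal holiday, so no extension applies.

April 9, 2008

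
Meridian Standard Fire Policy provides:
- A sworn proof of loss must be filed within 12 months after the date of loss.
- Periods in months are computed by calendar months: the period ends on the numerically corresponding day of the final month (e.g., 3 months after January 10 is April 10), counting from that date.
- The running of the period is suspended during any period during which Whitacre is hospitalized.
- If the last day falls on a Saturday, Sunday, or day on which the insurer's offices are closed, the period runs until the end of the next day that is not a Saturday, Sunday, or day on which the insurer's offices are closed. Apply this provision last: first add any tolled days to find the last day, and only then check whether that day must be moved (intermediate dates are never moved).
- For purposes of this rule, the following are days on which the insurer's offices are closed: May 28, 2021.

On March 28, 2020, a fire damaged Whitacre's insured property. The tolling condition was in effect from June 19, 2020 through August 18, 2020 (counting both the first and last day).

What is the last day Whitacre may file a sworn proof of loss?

May 31, 2021

12 months after March 28, 2020 is March 28, 2021.
From June 19, 2020 through August 18, 2020 inclusive is 61 days; tolling adds 61 days: March 28, 2021 + 61 days = May 28, 2021.
May 28, 2021 is a listed holiday; May 29, 2021 is Saturday; May 30, 2021 is Sunday. The next qualifying day is May 31, 2021.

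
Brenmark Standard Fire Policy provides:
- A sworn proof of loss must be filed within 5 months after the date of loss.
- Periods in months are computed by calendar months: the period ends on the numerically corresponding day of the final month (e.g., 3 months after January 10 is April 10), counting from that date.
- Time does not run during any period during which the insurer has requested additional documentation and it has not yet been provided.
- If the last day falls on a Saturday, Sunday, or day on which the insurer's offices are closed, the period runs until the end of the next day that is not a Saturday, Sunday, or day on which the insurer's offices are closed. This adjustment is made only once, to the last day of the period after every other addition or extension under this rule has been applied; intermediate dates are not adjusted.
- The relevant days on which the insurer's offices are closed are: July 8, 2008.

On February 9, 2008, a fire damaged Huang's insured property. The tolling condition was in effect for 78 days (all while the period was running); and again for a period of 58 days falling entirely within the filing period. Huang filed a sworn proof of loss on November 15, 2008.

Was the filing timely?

Yes

5 months after February 9, 2008 is July 9, 2008.
Tolling adds 78 days: July 9, 2008 + 78 days = September 25, 2008.
Tolling adds 58 days: September 25, 2008 + 58 days = November 22, 2008.
November 22, 2008 is Saturday; November 23, 2008 is Sunday. The next qualifying day is November 24, 2008.
The deadline is November 24, 2008; the filing on November 15, 2008 is on or before that date.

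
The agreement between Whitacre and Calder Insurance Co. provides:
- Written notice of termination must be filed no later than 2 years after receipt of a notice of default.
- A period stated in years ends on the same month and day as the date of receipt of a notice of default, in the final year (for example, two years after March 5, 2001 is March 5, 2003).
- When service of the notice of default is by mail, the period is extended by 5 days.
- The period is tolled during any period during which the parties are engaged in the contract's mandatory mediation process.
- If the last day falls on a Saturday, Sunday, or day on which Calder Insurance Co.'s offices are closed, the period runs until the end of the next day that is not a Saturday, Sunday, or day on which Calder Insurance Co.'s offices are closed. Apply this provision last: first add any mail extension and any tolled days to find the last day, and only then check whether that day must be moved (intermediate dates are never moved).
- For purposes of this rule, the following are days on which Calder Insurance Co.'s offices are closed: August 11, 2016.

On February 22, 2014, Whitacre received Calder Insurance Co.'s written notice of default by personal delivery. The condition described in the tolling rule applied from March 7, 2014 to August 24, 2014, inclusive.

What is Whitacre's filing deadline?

2 years after February 22, 2014 is February 22, 2016.
Service was not by mail, so no mail extension applies.
From March 7, 2014 through August 24, 2014 inclusive is 171 days; tolling adds 171 days: February 22, 2016 + 171 days = August 11, 2016.
August 11, 2016 is a listed holiday. The next qualifying day is August 12, 2016.

August 12, 2016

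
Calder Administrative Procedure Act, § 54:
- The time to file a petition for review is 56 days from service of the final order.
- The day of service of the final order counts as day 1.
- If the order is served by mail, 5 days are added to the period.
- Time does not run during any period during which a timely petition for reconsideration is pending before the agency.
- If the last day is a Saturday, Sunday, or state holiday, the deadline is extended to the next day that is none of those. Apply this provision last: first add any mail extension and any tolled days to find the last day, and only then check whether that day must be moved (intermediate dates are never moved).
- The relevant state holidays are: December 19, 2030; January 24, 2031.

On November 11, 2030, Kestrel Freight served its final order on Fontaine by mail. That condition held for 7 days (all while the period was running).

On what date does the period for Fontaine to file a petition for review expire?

Counting November 11, 2030 as day 1, day 56 is January 5, 2031.
Service was by mail, adding 5 days: January 5, 2031 + 5 days = January 10, 2031.
Tolling adds 7 days: January 10, 2031 + 7 days = January 17, 2031.
January 17, 2031 is a Friday and not a state holiday, so no extension applies.

January 17, 2031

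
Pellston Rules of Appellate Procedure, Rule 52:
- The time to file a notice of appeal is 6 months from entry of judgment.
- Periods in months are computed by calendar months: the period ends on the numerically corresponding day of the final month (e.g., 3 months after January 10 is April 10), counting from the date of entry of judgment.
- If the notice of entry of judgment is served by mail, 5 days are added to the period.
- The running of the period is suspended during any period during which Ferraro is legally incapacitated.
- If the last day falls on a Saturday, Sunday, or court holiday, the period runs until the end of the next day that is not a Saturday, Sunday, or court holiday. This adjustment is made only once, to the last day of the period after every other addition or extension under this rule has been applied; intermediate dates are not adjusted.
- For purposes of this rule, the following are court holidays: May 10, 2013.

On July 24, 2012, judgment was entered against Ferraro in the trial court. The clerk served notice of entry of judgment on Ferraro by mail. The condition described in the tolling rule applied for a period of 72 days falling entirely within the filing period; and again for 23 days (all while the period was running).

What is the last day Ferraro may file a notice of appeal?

May 6, 2013

6 months after July 24, 2012 is January 24, 2013.
Service was by mail, adding 5 days: January 24, 2013 + 5 days = January 29, 2013.
Tolling adds 72 days: January 29, 2013 + 72 days = April 11, 2013.
Tolling adds 23 days: April 11, 2013 + 23 days = May 4, 2013.
May 4, 2013 is Saturday; May 5, 2013 is Sunday. The next qualifying day is May 6, 2013.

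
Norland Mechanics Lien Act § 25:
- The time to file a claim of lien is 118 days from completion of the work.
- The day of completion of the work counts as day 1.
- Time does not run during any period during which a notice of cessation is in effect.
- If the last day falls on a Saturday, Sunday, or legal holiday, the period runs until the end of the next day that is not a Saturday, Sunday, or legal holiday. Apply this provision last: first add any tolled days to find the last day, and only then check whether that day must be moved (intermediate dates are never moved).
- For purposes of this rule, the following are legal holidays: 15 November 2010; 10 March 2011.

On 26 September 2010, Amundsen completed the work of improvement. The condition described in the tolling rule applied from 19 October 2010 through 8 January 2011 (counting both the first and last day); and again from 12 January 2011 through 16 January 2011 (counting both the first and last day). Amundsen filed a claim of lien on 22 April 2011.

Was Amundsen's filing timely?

Counting 26 September 2010 as day 1, day 118 is January 21, 2011.
From October 19, 2010 through January 8, 2011 inclusive is 82 days; tolling adds 82 days: January 21, 2011 + 82 days = April 13, 2011.
From January 12, 2011 through January 16, 2011 inclusive is 5 days; tolling adds 5 days: April 13, 2011 + 5 days = April 18, 2011.
April 18, 2011 is a Monday and not a legal holiday, so no extension applies.
The deadline is April 18, 2011; the filing on April 22, 2011 is after that date.

No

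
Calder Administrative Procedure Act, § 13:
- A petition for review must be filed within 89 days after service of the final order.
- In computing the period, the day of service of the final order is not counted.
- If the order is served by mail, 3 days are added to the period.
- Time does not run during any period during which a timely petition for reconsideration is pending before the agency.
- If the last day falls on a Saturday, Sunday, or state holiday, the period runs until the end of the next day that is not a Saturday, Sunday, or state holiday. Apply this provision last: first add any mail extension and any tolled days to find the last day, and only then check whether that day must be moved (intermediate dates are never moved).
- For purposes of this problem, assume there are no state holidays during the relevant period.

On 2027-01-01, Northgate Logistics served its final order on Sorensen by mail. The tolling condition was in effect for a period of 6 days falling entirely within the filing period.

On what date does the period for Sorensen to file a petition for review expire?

April 9, 2027

89 days after 2027-01-01 is March 31, 2027.
Service was by mail, adding 3 days: March 31, 2027 + 3 days = April 3, 2027.
Tolling adds 6 days: April 3, 2027 + 6 days = April 9, 2027.
April 9, 2027 is a Friday and not a state holiday, so no extension applies.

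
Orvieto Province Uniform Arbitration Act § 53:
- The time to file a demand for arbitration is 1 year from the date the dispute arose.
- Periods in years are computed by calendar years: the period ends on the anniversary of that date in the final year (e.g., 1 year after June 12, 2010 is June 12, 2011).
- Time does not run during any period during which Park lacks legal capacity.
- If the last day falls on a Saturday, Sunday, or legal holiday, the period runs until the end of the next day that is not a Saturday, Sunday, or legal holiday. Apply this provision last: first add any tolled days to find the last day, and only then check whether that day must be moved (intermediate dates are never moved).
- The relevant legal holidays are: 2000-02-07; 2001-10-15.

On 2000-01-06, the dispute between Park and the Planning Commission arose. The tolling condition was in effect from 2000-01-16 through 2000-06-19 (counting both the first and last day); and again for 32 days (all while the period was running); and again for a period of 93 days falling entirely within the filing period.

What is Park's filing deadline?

October 16, 2001

1 year after 2000-01-06 is January 6, 2001.
From January 16, 2000 through June 19, 2000 inclusive is 156 days; tolling adds 156 days: January 6, 2001 + 156 days = June 11, 2001.
Tolling adds 32 days: June 11, 2001 + 32 days = July 13, 2001.
Tolling adds 93 days: July 13, 2001 + 93 days = October 14, 2001.
October 14, 2001 is Sunday; October 15, 2001 is a listed holiday. The next qualifying day is October 16, 2001.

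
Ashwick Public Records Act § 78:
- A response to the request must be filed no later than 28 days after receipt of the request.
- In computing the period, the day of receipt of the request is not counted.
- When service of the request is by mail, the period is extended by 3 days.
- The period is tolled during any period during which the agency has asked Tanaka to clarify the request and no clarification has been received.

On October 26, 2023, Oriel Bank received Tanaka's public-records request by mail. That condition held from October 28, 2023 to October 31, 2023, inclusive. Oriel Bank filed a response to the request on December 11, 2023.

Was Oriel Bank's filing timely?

28 days after October 26, 2023 is November 23, 2023.
Service was by mail, adding 3 days: November 23, 2023 + 3 days = November 26, 2023.
From October 28, 2023 through October 31, 2023 inclusive is 4 days; tolling adds 4 days: November 26, 2023 + 4 days = November 30, 2023.
The deadline is November 30, 2023; the filing on December 11, 2023 is after that date.

No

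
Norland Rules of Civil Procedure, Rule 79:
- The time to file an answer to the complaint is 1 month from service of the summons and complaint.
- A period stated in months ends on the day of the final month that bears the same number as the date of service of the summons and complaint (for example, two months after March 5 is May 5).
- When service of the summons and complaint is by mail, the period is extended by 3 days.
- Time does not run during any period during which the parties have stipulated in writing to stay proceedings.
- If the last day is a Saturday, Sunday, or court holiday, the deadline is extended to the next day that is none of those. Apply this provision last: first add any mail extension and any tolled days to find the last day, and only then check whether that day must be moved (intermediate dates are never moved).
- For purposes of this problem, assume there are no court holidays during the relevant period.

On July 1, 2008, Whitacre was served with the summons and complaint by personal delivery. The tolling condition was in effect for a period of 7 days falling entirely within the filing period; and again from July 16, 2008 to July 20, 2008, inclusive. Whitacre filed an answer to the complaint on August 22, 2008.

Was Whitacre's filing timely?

No

1 month after July 1, 2008 is August 1, 2008.
Service was not by mail, so no mail extension applies.
Tolling adds 7 days: August 1, 2008 + 7 days = August 8, 2008.
From July 16, 2008 through July 20, 2008 inclusive is 5 days; tolling adds 5 days: August 8, 2008 + 5 days = August 13, 2008.
August 13, 2008 is a Wednesday and not a court holiday, so no extension applies.
The deadline is August 13, 2008; the filing on August 22, 2008 is after that date.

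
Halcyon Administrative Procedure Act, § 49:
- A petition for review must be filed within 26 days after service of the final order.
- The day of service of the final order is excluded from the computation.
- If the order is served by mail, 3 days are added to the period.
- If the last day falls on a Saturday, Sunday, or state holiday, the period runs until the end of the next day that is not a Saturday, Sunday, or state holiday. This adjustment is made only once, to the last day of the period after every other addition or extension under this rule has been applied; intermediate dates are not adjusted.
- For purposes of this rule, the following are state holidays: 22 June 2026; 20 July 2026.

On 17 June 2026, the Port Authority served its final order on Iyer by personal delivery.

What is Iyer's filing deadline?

July 13, 2026

26 days after 17 June 2026 is July 13, 2026.
Service was not by mail, so no mail extension applies.
July 13, 2026 is a Monday and not a state holiday, so no extension applies.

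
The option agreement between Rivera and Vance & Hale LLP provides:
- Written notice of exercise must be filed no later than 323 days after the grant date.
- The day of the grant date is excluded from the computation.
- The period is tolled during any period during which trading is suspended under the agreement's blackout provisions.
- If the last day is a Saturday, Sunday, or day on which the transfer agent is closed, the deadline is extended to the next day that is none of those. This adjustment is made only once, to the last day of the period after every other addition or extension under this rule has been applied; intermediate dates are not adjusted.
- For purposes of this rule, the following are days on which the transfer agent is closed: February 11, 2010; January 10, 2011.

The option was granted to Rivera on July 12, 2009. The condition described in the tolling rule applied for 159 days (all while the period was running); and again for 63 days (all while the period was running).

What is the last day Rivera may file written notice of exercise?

323 days after July 12, 2009 is May 31, 2010.
Tolling adds 159 days: May 31, 2010 + 159 days = November 6, 2010.
Tolling adds 63 days: November 6, 2010 + 63 days = January 8, 2011.
January 8, 2011 is Saturday; January 9, 2011 is Sunday; January 10, 2011 is a listed holiday. The next qualifying day is January 11, 2011.

January 11, 2011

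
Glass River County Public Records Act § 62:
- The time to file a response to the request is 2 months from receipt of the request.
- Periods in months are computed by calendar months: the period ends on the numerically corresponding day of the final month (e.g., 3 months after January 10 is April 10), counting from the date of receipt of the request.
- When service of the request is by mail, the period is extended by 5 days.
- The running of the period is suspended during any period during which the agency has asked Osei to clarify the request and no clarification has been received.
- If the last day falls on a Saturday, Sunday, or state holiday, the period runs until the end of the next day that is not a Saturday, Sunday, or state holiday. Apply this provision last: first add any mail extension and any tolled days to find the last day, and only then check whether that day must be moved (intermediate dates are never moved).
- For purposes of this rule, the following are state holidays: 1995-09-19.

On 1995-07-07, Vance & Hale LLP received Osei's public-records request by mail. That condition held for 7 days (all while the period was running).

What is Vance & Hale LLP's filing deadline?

September 20, 1995

2 months after 1995-07-07 is September 7, 1995.
Service was by mail, adding 5 days: September 7, 1995 + 5 days = September 12, 1995.
Tolling adds 7 days: September 12, 1995 + 7 days = September 19, 1995.
September 19, 1995 is a listed holiday. The next qualifying day is September 20, 1995.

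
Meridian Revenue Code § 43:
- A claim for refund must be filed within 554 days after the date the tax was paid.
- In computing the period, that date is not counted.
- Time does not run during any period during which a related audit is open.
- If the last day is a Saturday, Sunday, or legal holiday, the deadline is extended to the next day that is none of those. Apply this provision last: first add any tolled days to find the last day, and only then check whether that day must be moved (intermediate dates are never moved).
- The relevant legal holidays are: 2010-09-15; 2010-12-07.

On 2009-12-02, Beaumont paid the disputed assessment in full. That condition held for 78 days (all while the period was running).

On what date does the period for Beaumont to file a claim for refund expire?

August 26, 2011

554 days after 2009-12-02 is June 9, 2011.
Tolling adds 78 days: June 9, 2011 + 78 days = August 26, 2011.
August 26, 2011 is a Friday and not a legal holiday, so no extension applies.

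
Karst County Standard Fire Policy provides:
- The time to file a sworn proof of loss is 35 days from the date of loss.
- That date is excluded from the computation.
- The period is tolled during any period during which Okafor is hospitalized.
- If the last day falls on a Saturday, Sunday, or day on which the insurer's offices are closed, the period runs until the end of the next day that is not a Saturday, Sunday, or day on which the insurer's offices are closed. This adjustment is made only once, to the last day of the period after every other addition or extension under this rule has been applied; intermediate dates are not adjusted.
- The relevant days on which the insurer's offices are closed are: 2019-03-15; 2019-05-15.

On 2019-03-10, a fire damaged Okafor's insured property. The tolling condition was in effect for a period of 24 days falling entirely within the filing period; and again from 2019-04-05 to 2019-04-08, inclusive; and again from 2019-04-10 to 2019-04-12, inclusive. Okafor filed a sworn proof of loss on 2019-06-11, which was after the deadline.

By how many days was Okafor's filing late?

35 days after 2019-03-10 is April 14, 2019.
Tolling adds 24 days: April 14, 2019 + 24 days = May 8, 2019.
From April 5, 2019 through April 8, 2019 inclusive is 4 days; tolling adds 4 days: May 8, 2019 + 4 days = May 12, 2019.
From April 10, 2019 through April 12, 2019 inclusive is 3 days; tolling adds 3 days: May 12, 2019 + 3 days = May 15, 2019.
May 15, 2019 is a listed holiday. The next qualifying day is May 16, 2019.
The deadline is May 16, 2019; from May 16, 2019 to June 11, 2019 is 26 days.

26 days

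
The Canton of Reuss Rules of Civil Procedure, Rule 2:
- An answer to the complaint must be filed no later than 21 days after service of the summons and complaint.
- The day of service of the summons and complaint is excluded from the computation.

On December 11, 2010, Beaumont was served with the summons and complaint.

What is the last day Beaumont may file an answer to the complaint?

21 days after December 11, 2010 is January 1, 2011.

January 1, 2011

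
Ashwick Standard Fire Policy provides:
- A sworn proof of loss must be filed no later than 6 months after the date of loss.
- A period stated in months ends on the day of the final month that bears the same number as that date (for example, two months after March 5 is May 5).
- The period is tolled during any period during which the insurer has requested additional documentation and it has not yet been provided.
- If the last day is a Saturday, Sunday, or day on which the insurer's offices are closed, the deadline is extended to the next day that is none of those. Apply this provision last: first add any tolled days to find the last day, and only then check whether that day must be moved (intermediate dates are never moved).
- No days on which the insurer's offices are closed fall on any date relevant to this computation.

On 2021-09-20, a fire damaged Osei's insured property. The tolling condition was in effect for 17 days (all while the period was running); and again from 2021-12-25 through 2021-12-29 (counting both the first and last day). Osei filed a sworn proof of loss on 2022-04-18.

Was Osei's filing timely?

6 months after 2021-09-20 is March 20, 2022.
Tolling adds 17 days: March 20, 2022 + 17 days = April 6, 2022.
From December 25, 2021 through December 29, 2021 inclusive is 5 days; tolling adds 5 days: April 6, 2022 + 5 days = April 11, 2022.
April 11, 2022 is a Monday and not a day on which the insurer's offices are closed, so no extension applies.
The deadline is April 11, 2022; the filing on April 18, 2022 is after that date.

No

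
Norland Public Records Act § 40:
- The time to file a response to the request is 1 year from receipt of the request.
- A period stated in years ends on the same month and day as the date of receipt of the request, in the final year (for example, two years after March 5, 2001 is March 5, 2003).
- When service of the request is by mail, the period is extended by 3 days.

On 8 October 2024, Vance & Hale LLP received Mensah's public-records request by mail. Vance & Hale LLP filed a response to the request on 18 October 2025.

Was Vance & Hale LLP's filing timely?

1 year after 8 October 2024 is October 8, 2025.
Service was by mail, adding 3 days: October 8, 2025 + 3 days = October 11, 2025.
The deadline is October 11, 2025; the filing on October 18, 2025 is after that date.

No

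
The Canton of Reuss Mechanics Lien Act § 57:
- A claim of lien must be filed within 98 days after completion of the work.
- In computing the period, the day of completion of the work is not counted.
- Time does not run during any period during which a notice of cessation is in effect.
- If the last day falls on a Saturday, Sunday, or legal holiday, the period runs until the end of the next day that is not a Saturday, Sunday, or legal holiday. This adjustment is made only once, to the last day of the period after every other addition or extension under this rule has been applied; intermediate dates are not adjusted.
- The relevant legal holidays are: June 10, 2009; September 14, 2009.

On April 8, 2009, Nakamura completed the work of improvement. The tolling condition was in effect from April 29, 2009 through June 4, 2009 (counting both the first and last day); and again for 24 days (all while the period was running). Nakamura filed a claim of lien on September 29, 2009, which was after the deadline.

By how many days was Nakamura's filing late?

98 days after April 8, 2009 is July 15, 2009.
From April 29, 2009 through June 4, 2009 inclusive is 37 days; tolling adds 37 days: July 15, 2009 + 37 days = August 21, 2009.
Tolling adds 24 days: August 21, 2009 + 24 days = September 14, 2009.
September 14, 2009 is a listed holiday. The next qualifying day is September 15, 2009.
The deadline is September 15, 2009; from September 15, 2009 to September 29, 2009 is 14 days.

14 days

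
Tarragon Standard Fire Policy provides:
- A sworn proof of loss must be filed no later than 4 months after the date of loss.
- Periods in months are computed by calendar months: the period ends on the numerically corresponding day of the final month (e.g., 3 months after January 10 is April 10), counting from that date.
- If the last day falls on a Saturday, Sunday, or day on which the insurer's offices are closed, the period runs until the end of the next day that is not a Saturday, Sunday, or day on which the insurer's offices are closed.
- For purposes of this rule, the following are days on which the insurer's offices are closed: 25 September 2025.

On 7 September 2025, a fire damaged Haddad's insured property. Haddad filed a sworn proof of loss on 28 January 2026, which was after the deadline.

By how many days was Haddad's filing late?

4 months after 7 September 2025 is January 7, 2026.
January 7, 2026 is a Wednesday and not a day on which the insurer's offices are closed, so no extension applies.
The deadline is January 7, 2026; from January 7, 2026 to January 28, 2026 is 21 days.

21 days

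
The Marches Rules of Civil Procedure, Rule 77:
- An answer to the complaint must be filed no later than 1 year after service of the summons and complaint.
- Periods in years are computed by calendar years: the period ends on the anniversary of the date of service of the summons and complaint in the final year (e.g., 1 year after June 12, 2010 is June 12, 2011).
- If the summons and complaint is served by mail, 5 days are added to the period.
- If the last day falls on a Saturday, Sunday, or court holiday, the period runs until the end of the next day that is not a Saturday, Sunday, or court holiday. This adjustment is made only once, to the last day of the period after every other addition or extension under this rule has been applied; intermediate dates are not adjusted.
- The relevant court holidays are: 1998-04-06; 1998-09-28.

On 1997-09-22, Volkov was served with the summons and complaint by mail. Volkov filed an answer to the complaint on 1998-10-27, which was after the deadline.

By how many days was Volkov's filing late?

28 days

1 year after 1997-09-22 is September 22, 1998.
Service was by mail, adding 5 days: September 22, 1998 + 5 days = September 27, 1998.
September 27, 1998 is Sunday; September 28, 1998 is a listed holiday. The next qualifying day is September 29, 1998.
The deadline is September 29, 1998; from September 29, 1998 to October 27, 1998 is 28 days.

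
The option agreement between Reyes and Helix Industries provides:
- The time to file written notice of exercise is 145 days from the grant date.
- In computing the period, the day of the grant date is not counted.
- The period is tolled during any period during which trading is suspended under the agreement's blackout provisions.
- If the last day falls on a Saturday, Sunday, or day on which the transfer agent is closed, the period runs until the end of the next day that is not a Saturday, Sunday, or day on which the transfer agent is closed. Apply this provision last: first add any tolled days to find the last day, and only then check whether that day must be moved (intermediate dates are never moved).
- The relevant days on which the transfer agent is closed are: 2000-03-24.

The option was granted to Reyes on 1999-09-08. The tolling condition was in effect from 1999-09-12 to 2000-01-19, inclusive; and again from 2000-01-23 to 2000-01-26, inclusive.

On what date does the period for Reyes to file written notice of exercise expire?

145 days after 1999-09-08 is January 31, 2000.
From September 12, 1999 through January 19, 2000 inclusive is 130 days; tolling adds 130 days: January 31, 2000 + 130 days = June 9, 2000.
From January 23, 2000 through January 26, 2000 inclusive is 4 days; tolling adds 4 days: June 9, 2000 + 4 days = June 13, 2000.
June 13, 2000 is a Tuesday and not a day on which the transfer agent is closed, so no extension applies.

June 13, 2000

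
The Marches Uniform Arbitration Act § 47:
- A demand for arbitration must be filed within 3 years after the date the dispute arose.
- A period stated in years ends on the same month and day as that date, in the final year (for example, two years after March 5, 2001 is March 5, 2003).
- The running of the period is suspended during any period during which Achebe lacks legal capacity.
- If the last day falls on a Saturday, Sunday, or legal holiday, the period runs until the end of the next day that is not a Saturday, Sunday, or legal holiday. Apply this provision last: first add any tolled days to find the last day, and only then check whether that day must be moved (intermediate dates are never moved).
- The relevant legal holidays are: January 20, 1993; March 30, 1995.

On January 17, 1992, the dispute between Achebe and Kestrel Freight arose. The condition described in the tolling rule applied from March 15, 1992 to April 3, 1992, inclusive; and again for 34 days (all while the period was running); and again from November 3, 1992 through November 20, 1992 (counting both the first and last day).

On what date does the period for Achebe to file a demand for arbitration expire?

March 31, 1995

3 years after January 17, 1992 is January 17, 1995.
From March 15, 1992 through April 3, 1992 inclusive is 20 days; tolling adds 20 days: January 17, 1995 + 20 days = February 6, 1995.
Tolling adds 34 days: February 6, 1995 + 34 days = March 12, 1995.
From November 3, 1992 through November 20, 1992 inclusive is 18 days; tolling adds 18 days: March 12, 1995 + 18 days = March 30, 1995.
March 30, 1995 is a listed holiday. The next qualifying day is March 31, 1995.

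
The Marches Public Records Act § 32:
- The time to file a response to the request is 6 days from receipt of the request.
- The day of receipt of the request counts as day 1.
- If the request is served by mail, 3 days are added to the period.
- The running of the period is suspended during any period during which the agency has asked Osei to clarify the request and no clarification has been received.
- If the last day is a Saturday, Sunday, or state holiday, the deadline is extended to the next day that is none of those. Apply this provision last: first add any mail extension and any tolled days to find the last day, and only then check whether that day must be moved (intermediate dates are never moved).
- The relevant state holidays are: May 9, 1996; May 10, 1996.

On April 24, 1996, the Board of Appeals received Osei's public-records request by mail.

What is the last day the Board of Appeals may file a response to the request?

May 2, 1996

Counting April 24, 1996 as day 1, day 6 is April 29, 1996.
Service was by mail, adding 3 days: April 29, 1996 + 3 days = May 2, 1996.
May 2, 1996 is a Thursday and not a state holiday, so no extension applies.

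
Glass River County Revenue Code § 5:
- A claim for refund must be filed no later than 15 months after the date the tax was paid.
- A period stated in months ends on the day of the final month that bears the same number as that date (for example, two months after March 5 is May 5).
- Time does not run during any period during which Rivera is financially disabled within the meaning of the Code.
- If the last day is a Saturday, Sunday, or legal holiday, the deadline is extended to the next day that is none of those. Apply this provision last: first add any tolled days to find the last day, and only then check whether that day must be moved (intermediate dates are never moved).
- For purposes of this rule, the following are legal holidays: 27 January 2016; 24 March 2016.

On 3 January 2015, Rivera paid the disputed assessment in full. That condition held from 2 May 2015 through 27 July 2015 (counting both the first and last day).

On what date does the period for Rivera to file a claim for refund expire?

15 months after 3 January 2015 is April 3, 2016.
From May 2, 2015 through July 27, 2015 inclusive is 87 days; tolling adds 87 days: April 3, 2016 + 87 days = June 29, 2016.
June 29, 2016 is a Wednesday and not a legal holiday, so no extension applies.

June 29, 2016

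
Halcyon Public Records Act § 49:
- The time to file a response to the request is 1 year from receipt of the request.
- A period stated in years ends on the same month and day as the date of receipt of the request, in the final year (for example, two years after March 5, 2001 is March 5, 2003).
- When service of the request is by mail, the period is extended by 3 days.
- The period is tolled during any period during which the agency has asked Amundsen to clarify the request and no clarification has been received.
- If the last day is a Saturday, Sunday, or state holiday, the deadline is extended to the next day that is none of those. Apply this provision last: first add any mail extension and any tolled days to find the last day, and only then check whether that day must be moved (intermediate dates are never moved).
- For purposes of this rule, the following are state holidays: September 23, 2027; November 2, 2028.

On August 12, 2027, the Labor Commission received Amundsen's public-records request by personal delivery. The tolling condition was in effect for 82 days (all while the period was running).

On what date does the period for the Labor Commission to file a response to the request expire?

1 year after August 12, 2027 is August 12, 2028.
Service was not by mail, so no mail extension applies.
Tolling adds 82 days: August 12, 2028 + 82 days = November 2, 2028.
November 2, 2028 is a listed holiday. The next qualifying day is November 3, 2028.

November 3, 2028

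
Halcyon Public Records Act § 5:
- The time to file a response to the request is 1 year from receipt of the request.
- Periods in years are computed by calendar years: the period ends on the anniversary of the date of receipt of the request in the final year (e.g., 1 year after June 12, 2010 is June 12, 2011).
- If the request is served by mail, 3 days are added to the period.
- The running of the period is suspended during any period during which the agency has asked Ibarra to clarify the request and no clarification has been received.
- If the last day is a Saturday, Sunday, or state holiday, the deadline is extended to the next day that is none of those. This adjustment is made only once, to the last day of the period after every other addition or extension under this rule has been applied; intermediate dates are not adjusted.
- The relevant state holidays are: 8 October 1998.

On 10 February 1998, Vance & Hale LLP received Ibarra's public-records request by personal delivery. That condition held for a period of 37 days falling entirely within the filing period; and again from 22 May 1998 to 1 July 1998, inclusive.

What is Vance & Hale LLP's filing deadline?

1 year after 10 February 1998 is February 10, 1999.
Service was not by mail, so no mail extension applies.
Tolling adds 37 days: February 10, 1999 + 37 days = March 19, 1999.
From May 22, 1998 through July 1, 1998 inclusive is 41 days; tolling adds 41 days: March 19, 1999 + 41 days = April 29, 1999.
April 29, 1999 is a Thursday and not a state holiday, so no extension applies.

April 29, 1999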